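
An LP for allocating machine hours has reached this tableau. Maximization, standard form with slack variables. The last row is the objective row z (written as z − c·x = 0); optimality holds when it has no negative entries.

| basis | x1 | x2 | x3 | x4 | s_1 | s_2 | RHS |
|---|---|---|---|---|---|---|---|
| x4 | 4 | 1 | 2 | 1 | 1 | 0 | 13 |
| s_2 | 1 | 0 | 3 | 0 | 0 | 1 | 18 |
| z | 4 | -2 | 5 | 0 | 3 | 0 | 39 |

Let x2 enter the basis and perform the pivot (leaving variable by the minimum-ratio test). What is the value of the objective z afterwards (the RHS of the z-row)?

65

Ratio test on column x2 — row 1: 13/1 = 13; row 2: entry 0 ≤ 0. Minimum is 13 at row 1 (x4 leaves); pivot element 1.
Pivot on row 1; the z-row RHS becomes 39 − (-2)·13 = 65.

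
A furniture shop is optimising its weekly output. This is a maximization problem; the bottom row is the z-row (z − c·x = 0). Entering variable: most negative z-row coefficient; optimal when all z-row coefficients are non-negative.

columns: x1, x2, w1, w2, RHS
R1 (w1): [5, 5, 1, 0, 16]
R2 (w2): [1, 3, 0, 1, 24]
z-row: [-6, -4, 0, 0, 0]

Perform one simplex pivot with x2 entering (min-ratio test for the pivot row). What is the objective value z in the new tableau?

Ratio test on column x2 — row 1: 16/5 = 16/5; row 2: 24/3 = 8. Minimum is 16/5 at row 1 (w1 leaves); pivot element 5.
Pivot on row 1; the z-row RHS becomes 0 − (-4)·(16/5) = 64/5.

64/5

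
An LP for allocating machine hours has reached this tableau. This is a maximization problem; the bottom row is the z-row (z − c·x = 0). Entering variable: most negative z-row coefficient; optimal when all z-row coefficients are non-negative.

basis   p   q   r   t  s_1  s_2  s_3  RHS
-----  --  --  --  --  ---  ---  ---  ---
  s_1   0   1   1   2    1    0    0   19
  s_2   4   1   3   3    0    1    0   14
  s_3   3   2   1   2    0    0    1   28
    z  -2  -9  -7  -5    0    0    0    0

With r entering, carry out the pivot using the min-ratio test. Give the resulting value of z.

Ratio test on column r — row 1: 19/1 = 19; row 2: 14/3 = 14/3; row 3: 28/1 = 28. Minimum is 14/3 at row 2 (s_2 leaves); pivot element 3.
Pivot on row 2; the z-row RHS becomes 0 − (-7)·(14/3) = 98/3.

98/3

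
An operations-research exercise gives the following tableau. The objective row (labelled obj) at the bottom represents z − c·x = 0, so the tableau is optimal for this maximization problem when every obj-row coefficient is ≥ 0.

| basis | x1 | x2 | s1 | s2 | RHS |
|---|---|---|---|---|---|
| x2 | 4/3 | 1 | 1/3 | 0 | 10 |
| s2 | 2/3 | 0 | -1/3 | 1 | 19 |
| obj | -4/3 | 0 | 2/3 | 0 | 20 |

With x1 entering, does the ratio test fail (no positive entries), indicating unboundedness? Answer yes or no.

no

Column x1 has positive entries in row(s) 1, 2, so the ratio test bounds it — not unbounded.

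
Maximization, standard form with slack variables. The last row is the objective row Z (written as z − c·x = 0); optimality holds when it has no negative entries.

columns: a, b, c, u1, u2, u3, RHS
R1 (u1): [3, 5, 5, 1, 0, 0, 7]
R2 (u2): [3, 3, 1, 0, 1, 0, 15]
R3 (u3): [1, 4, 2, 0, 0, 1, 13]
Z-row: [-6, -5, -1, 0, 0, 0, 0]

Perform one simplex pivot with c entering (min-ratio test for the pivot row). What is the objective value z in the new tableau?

7/5

Ratio test on column c — row 1: 7/5 = 7/5; row 2: 15/1 = 15; row 3: 13/2 = 13/2. Minimum is 7/5 at row 1 (u1 leaves); pivot element 5.
Pivot on row 1; the Z-row RHS becomes 0 − (-1)·(7/5) = 7/5.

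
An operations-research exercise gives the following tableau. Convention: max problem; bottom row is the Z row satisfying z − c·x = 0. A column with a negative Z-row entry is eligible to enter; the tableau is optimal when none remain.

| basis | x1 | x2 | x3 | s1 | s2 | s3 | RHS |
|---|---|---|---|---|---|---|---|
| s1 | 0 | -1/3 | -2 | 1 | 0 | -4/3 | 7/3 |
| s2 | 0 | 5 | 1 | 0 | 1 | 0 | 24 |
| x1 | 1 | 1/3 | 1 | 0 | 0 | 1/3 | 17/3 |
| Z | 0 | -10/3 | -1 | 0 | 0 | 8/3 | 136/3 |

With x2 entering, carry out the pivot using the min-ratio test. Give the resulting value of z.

184/3

Ratio test on column x2 — row 1: entry -1/3 ≤ 0; row 2: 24/5 = 24/5; row 3: (17/3)/(1/3) = 17. Minimum is 24/5 at row 2 (s2 leaves); pivot element 5.
Pivot on row 2; the Z-row RHS becomes 136/3 − (-10/3)·(24/5) = 184/3.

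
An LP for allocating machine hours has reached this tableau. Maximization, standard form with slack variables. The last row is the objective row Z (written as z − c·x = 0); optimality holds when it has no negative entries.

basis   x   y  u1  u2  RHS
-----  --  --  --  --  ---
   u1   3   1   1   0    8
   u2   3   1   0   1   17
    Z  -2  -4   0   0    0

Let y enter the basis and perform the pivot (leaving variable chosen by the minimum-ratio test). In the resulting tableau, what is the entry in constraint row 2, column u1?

-1

Ratio test on column y — row 1: 8/1 = 8; row 2: 17/1 = 17. Minimum is 8 at row 1 (u1 leaves); pivot element 1.
Divide row 1 by 1; eliminate column y from the other rows.
Row 2 update in column u1: 0 − 1·1 = -1.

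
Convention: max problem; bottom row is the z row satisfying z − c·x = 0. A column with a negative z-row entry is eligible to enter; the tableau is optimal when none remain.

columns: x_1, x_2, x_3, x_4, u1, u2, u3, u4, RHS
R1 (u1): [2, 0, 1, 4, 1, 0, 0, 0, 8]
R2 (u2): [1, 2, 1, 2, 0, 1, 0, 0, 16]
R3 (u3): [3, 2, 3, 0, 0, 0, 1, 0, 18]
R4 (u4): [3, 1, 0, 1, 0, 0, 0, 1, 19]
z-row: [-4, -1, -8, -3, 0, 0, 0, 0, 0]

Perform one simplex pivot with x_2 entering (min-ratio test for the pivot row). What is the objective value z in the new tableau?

Ratio test on column x_2 — row 1: entry 0 ≤ 0; row 2: 16/2 = 8; row 3: 18/2 = 9; row 4: 19/1 = 19. Minimum is 8 at row 2 (u2 leaves); pivot element 2.
Pivot on row 2; the z-row RHS becomes 0 − (-1)·8 = 8.

8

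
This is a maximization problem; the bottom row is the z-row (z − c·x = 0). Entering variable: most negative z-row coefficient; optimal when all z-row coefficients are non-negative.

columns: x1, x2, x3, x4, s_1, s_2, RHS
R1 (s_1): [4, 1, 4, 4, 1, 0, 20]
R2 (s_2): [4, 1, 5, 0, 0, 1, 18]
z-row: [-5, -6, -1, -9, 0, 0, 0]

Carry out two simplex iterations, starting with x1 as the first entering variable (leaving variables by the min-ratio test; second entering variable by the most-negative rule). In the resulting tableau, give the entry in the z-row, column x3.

3

Ratio test on column x1 — row 1: 20/4 = 5; row 2: 18/4 = 9/2. Minimum is 9/2 at row 2 (s_2 leaves); pivot element 4.
Divide row 2 by 4; eliminate column x1 from the other rows.
Second iteration: most negative z-row entry is -9 in column x4, so x4 enters.
Ratio test on column x4 — row 1: 2/4 = 1/2; row 2: entry 0 ≤ 0. Minimum is 1/2 at row 1 (s_1 leaves); pivot element 4.
Divide row 1 by 4; eliminate column x4 from the other rows.
After both pivots, the entry at the z-row, column x3 is 3.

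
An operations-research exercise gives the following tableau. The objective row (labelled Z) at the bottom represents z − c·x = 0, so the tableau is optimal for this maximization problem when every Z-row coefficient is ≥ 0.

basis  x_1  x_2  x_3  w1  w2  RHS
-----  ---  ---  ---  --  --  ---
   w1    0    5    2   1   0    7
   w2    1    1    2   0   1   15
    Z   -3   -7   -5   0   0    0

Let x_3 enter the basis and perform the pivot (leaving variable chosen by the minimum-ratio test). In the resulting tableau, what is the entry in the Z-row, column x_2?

Ratio test on column x_3 — row 1: 7/2 = 7/2; row 2: 15/2 = 15/2. Minimum is 7/2 at row 1 (w1 leaves); pivot element 2.
Divide row 1 by 2; eliminate column x_3 from the other rows.
Z-row update in column x_2: -7 − (-5)·(5/2) = 11/2.

11/2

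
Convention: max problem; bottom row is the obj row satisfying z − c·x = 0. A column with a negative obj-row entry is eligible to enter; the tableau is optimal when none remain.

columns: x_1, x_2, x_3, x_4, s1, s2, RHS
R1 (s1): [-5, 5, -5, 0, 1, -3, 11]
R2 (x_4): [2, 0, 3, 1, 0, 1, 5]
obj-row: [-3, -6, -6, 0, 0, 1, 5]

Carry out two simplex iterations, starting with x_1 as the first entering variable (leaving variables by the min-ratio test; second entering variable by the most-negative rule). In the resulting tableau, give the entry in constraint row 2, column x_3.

Ratio test on column x_1 — row 1: entry -5 ≤ 0; row 2: 5/2 = 5/2. Minimum is 5/2 at row 2 (x_4 leaves); pivot element 2.
Divide row 2 by 2; eliminate column x_1 from the other rows.
Second iteration: most negative obj-row entry is -6 in column x_2, so x_2 enters.
Ratio test on column x_2 — row 1: (47/2)/5 = 47/10; row 2: entry 0 ≤ 0. Minimum is 47/10 at row 1 (s1 leaves); pivot element 5.
Divide row 1 by 5; eliminate column x_2 from the other rows.
After both pivots, the entry at constraint row 2, column x_3 is 3/2.

3/2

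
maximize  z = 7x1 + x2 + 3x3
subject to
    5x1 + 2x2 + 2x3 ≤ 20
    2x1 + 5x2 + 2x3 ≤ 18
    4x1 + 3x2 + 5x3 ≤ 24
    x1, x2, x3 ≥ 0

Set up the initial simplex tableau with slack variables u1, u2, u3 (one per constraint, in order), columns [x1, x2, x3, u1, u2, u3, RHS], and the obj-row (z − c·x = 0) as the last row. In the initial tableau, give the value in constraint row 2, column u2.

Slack u2 belongs to constraint 2; its column is the unit vector e_2, so the entry in row 2 is 1.

1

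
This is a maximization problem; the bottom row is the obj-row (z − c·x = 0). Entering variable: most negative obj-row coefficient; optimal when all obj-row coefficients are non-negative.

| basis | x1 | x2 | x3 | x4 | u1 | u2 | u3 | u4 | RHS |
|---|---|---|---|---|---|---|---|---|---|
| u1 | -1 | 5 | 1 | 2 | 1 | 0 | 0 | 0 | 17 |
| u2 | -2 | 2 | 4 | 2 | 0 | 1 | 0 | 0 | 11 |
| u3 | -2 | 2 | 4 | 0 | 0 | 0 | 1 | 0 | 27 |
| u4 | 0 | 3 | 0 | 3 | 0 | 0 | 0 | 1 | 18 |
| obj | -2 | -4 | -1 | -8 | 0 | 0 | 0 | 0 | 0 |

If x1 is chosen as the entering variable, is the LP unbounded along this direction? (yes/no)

yes

Every constraint-row entry in column x1 is ≤ 0, so increasing x1 is unbounded.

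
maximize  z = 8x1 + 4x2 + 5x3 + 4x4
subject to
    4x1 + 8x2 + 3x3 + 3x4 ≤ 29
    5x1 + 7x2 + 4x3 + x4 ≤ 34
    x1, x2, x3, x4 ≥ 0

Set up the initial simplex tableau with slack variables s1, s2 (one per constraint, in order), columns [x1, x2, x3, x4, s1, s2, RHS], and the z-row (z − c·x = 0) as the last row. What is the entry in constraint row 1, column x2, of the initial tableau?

8

Constraint 1 has coefficient 8 on x2.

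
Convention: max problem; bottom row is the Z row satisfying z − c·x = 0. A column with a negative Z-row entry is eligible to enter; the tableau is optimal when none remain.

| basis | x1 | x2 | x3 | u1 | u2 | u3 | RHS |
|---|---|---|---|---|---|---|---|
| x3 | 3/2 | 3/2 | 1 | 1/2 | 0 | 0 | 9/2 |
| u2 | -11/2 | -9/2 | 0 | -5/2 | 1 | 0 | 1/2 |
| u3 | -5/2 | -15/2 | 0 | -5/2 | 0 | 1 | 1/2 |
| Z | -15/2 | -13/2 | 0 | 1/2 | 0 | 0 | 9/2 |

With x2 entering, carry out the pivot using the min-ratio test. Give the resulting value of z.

Ratio test on column x2 — row 1: (9/2)/(3/2) = 3; row 2: entry -9/2 ≤ 0; row 3: entry -15/2 ≤ 0. Minimum is 3 at row 1 (x3 leaves); pivot element 3/2.
Pivot on row 1; the Z-row RHS becomes 9/2 − (-13/2)·3 = 24.

24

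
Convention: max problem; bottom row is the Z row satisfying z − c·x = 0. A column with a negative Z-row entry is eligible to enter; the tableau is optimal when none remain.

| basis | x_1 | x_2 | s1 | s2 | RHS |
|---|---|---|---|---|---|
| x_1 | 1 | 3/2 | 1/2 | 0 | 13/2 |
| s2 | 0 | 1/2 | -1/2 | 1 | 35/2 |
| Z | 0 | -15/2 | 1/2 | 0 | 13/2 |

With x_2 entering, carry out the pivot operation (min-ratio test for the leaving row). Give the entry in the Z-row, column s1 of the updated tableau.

Ratio test on column x_2 — row 1: (13/2)/(3/2) = 13/3; row 2: (35/2)/(1/2) = 35. Minimum is 13/3 at row 1 (x_1 leaves); pivot element 3/2.
Divide row 1 by 3/2; eliminate column x_2 from the other rows.
Z-row update in column s1: 1/2 − (-15/2)·(1/3) = 3.

3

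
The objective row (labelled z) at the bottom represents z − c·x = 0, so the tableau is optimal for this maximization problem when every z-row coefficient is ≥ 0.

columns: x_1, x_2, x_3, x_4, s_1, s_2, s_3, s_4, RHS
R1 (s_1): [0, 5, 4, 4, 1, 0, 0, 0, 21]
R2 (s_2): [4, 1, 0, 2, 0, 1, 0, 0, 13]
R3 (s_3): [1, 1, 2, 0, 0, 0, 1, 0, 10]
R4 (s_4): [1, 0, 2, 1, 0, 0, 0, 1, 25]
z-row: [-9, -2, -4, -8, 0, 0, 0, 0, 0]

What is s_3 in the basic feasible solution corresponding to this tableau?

s_3 is basic (row 3); its value is the RHS of that row, 10.

10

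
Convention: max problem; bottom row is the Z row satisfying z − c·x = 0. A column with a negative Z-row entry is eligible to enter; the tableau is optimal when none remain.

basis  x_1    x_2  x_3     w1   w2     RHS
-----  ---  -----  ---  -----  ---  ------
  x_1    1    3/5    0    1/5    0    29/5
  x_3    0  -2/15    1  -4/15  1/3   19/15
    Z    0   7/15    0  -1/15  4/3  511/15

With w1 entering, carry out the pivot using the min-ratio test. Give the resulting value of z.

36

Ratio test on column w1 — row 1: (29/5)/(1/5) = 29; row 2: entry -4/15 ≤ 0. Minimum is 29 at row 1 (x_1 leaves); pivot element 1/5.
Pivot on row 1; the Z-row RHS becomes 511/15 − (-1/15)·29 = 36.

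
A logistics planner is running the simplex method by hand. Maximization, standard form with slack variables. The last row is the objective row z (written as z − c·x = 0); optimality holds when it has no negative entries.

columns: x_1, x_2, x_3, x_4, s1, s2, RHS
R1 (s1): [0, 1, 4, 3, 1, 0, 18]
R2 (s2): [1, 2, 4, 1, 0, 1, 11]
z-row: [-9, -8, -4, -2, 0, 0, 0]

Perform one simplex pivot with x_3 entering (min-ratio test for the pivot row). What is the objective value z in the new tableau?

Ratio test on column x_3 — row 1: 18/4 = 9/2; row 2: 11/4 = 11/4. Minimum is 11/4 at row 2 (s2 leaves); pivot element 4.
Pivot on row 2; the z-row RHS becomes 0 − (-4)·(11/4) = 11.

11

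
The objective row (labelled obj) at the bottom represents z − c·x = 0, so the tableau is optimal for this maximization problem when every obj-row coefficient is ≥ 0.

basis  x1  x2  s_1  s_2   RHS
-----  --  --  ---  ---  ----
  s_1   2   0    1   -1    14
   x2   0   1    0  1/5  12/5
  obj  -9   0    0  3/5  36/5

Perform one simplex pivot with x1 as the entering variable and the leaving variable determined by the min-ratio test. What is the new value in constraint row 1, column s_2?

Ratio test on column x1 — row 1: 14/2 = 7; row 2: entry 0 ≤ 0. Minimum is 7 at row 1 (s_1 leaves); pivot element 2.
Divide row 1 by 2; eliminate column x1 from the other rows.
In the new row 1, the s_2 entry is the old entry divided by the pivot: (-1)/2 = -1/2.

-1/2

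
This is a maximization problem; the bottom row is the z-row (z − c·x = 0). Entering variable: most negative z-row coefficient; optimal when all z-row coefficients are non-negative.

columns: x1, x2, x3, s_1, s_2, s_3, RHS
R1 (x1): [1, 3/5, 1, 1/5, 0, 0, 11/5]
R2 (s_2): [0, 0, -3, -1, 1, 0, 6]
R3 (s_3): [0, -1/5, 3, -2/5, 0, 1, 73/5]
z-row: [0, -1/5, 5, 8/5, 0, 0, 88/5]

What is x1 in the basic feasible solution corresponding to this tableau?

x1 is basic (row 1); its value is the RHS of that row, 11/5.

11/5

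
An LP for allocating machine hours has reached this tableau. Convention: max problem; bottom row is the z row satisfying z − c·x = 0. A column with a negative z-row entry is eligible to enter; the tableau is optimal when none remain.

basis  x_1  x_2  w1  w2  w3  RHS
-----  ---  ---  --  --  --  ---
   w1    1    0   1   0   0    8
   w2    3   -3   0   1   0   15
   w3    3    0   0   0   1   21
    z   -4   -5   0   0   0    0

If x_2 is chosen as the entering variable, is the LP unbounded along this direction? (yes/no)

Every constraint-row entry in column x_2 is ≤ 0, so increasing x_2 is unbounded.

yes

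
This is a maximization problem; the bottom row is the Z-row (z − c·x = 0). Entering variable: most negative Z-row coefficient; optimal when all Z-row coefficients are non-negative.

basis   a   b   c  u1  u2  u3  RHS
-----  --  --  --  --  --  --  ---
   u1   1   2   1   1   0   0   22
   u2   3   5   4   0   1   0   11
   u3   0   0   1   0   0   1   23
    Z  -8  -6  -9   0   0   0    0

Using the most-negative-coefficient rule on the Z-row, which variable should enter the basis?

c

Negative Z-row entries: a: -8, b: -6, c: -9.
The most negative is -9 in column c, so c enters.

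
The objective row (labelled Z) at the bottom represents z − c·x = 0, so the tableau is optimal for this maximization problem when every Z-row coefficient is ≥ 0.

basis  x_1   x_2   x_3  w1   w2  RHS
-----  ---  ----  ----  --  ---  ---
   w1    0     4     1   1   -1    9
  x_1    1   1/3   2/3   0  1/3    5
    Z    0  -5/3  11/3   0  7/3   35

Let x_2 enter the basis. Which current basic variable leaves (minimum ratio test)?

Column x_2 entries and ratios — w1: 9/4 = 9/4; x_1: 5/(1/3) = 15.
Smallest ratio is 9/4 in the row of w1, so w1 leaves.

w1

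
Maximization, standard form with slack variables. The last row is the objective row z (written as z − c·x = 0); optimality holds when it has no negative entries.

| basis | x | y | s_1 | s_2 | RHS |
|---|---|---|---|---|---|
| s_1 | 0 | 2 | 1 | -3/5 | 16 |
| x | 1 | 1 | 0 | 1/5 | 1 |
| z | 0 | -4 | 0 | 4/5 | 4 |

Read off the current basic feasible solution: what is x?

x is basic (row 2); its value is the RHS of that row, 1.

1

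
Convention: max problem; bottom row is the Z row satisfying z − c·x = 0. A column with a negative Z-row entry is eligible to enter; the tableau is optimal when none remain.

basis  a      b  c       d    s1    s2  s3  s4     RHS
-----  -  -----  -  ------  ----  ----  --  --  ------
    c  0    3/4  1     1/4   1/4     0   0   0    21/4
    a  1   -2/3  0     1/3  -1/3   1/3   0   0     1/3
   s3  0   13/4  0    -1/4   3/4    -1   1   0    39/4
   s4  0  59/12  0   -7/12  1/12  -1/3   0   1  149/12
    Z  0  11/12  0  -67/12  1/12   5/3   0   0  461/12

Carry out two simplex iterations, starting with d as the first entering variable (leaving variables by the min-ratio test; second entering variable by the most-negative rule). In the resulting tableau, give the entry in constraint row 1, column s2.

Ratio test on column d — row 1: (21/4)/(1/4) = 21; row 2: (1/3)/(1/3) = 1; row 3: entry -1/4 ≤ 0; row 4: entry -7/12 ≤ 0. Minimum is 1 at row 2 (a leaves); pivot element 1/3.
Divide row 2 by 1/3; eliminate column d from the other rows.
Second iteration: most negative Z-row entry is -41/4 in column b, so b enters.
Ratio test on column b — row 1: 5/(5/4) = 4; row 2: entry -2 ≤ 0; row 3: 10/(11/4) = 40/11; row 4: 13/(15/4) = 52/15. Minimum is 52/15 at row 4 (s4 leaves); pivot element 15/4.
Divide row 4 by 15/4; eliminate column b from the other rows.
After both pivots, the entry at constraint row 1, column s2 is -1/3.

-1/3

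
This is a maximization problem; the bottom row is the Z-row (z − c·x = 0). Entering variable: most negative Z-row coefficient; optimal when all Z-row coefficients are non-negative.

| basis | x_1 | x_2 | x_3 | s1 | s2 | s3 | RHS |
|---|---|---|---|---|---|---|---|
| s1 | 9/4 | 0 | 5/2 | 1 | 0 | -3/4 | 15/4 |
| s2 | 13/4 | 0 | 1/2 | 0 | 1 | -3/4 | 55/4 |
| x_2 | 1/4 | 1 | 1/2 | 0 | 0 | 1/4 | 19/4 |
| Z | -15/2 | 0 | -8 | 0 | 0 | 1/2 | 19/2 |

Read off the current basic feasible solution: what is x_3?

x_3 is not in the basis, so in the current basic feasible solution x_3 = 0.

0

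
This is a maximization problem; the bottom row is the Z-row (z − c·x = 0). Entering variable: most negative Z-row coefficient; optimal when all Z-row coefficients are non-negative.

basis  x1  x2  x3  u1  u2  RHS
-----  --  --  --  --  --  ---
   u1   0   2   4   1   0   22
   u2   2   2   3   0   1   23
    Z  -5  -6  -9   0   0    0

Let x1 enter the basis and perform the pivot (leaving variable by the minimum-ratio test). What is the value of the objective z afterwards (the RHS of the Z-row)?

115/2

Ratio test on column x1 — row 1: entry 0 ≤ 0; row 2: 23/2 = 23/2. Minimum is 23/2 at row 2 (u2 leaves); pivot element 2.
Pivot on row 2; the Z-row RHS becomes 0 − (-5)·(23/2) = 115/2.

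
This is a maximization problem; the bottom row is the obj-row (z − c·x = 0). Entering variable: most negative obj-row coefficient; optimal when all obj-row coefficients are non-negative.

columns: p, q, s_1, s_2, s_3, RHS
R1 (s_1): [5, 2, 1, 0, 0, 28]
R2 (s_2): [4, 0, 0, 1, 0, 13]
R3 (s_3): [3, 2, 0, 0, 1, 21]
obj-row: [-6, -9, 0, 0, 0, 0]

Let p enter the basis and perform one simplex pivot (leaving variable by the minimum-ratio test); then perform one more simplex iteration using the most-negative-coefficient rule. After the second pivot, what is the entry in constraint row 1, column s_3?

Ratio test on column p — row 1: 28/5 = 28/5; row 2: 13/4 = 13/4; row 3: 21/3 = 7. Minimum is 13/4 at row 2 (s_2 leaves); pivot element 4.
Divide row 2 by 4; eliminate column p from the other rows.
Second iteration: most negative obj-row entry is -9 in column q, so q enters.
Ratio test on column q — row 1: (47/4)/2 = 47/8; row 2: entry 0 ≤ 0; row 3: (45/4)/2 = 45/8. Minimum is 45/8 at row 3 (s_3 leaves); pivot element 2.
Divide row 3 by 2; eliminate column q from the other rows.
After both pivots, the entry at constraint row 1, column s_3 is -1.

-1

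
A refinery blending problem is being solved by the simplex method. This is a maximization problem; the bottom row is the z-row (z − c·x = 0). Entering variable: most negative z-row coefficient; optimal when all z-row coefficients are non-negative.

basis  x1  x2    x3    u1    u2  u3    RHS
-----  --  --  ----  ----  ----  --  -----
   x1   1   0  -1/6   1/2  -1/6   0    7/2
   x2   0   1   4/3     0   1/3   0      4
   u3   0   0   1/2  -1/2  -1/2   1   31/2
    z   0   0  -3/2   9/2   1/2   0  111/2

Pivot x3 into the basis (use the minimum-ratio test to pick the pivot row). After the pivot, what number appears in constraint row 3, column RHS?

14

Ratio test on column x3 — row 1: entry -1/6 ≤ 0; row 2: 4/(4/3) = 3; row 3: (31/2)/(1/2) = 31. Minimum is 3 at row 2 (x2 leaves); pivot element 4/3.
Divide row 2 by 4/3; eliminate column x3 from the other rows.
Row 3 update in column RHS: 31/2 − (1/2)·3 = 14.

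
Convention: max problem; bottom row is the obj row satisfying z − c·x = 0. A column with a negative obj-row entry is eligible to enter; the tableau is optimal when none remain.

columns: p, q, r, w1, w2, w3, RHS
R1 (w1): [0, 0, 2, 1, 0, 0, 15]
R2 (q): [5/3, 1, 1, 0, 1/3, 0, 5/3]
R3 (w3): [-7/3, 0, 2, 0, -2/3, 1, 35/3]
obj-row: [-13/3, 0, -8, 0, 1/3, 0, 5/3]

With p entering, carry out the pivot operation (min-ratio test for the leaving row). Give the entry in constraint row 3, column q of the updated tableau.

7/5

Ratio test on column p — row 1: entry 0 ≤ 0; row 2: (5/3)/(5/3) = 1; row 3: entry -7/3 ≤ 0. Minimum is 1 at row 2 (q leaves); pivot element 5/3.
Divide row 2 by 5/3; eliminate column p from the other rows.
Row 3 update in column q: 0 − (-7/3)·(3/5) = 7/5.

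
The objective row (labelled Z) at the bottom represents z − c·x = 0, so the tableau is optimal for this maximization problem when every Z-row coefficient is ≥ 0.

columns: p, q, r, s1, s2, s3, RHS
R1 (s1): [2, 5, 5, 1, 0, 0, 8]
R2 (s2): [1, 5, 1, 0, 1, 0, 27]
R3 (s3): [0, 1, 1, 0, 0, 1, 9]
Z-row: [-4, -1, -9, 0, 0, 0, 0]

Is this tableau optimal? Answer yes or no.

no

The Z-row has a negative entry -9 in column r, so it is not optimal.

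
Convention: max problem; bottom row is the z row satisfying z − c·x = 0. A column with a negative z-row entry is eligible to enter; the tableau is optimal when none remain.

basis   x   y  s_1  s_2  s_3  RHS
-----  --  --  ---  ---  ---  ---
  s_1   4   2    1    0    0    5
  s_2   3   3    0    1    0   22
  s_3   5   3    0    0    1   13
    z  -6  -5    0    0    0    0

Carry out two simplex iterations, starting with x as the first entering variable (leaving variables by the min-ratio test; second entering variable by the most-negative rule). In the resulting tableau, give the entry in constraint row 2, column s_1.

Ratio test on column x — row 1: 5/4 = 5/4; row 2: 22/3 = 22/3; row 3: 13/5 = 13/5. Minimum is 5/4 at row 1 (s_1 leaves); pivot element 4.
Divide row 1 by 4; eliminate column x from the other rows.
Second iteration: most negative z-row entry is -2 in column y, so y enters.
Ratio test on column y — row 1: (5/4)/(1/2) = 5/2; row 2: (73/4)/(3/2) = 73/6; row 3: (27/4)/(1/2) = 27/2. Minimum is 5/2 at row 1 (x leaves); pivot element 1/2.
Divide row 1 by 1/2; eliminate column y from the other rows.
After both pivots, the entry at constraint row 2, column s_1 is -3/2.

-3/2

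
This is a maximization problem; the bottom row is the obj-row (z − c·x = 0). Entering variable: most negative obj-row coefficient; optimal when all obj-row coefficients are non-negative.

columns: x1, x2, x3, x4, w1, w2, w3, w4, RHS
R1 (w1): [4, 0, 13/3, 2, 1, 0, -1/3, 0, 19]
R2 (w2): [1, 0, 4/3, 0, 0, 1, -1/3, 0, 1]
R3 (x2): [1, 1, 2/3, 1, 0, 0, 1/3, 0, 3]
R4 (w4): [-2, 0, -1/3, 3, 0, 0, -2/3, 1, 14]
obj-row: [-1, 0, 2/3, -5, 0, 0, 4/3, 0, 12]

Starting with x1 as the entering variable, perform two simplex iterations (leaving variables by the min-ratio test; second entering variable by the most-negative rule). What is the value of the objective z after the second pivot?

Ratio test on column x1 — row 1: 19/4 = 19/4; row 2: 1/1 = 1; row 3: 3/1 = 3; row 4: entry -2 ≤ 0. Minimum is 1 at row 2 (w2 leaves); pivot element 1.
Pivot on row 2; the obj-row RHS becomes 12 − (-1)·1 = 13.
Next entering variable (most negative obj-row entry -5): x4.
Ratio test on column x4 — row 1: 15/2 = 15/2; row 2: entry 0 ≤ 0; row 3: 2/1 = 2; row 4: 16/3 = 16/3. Minimum is 2 at row 3 (x2 leaves); pivot element 1.
After the second pivot the obj-row RHS is 13 − (-5)·2 = 23.

23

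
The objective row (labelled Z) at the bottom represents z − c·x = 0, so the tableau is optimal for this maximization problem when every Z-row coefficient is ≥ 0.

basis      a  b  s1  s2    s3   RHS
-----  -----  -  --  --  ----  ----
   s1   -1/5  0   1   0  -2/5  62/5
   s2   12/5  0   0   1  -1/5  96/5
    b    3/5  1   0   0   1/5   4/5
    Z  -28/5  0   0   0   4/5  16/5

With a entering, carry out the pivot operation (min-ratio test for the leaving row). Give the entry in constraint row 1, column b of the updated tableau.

Ratio test on column a — row 1: entry -1/5 ≤ 0; row 2: (96/5)/(12/5) = 8; row 3: (4/5)/(3/5) = 4/3. Minimum is 4/3 at row 3 (b leaves); pivot element 3/5.
Divide row 3 by 3/5; eliminate column a from the other rows.
Row 1 update in column b: 0 − (-1/5)·(5/3) = 1/3.

1/3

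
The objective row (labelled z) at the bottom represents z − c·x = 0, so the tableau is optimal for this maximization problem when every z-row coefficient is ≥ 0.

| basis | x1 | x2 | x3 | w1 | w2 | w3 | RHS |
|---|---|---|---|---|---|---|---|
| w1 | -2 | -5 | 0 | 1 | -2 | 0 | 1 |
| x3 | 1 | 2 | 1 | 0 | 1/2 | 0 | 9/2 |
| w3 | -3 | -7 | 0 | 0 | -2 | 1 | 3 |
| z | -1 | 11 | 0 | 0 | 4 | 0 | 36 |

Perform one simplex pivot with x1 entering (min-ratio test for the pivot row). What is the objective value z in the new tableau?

81/2

Ratio test on column x1 — row 1: entry -2 ≤ 0; row 2: (9/2)/1 = 9/2; row 3: entry -3 ≤ 0. Minimum is 9/2 at row 2 (x3 leaves); pivot element 1.
Pivot on row 2; the z-row RHS becomes 36 − (-1)·(9/2) = 81/2.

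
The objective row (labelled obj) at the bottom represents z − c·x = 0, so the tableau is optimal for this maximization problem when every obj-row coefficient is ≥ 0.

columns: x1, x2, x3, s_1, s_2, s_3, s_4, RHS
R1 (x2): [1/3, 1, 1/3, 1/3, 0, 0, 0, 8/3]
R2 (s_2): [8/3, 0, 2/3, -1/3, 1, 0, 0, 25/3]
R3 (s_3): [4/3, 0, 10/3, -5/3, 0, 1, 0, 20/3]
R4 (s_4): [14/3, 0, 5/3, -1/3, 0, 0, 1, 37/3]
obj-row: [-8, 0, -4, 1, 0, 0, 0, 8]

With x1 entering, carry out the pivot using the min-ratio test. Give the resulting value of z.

204/7

Ratio test on column x1 — row 1: (8/3)/(1/3) = 8; row 2: (25/3)/(8/3) = 25/8; row 3: (20/3)/(4/3) = 5; row 4: (37/3)/(14/3) = 37/14. Minimum is 37/14 at row 4 (s_4 leaves); pivot element 14/3.
Pivot on row 4; the obj-row RHS becomes 8 − (-8)·(37/14) = 204/7.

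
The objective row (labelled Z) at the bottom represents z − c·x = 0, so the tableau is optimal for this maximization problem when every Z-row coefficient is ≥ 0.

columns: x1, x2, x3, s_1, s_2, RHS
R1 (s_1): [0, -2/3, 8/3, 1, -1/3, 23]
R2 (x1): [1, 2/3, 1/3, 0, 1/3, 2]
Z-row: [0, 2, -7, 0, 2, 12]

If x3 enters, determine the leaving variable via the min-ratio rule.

x1

Column x3 entries and ratios — s_1: 23/(8/3) = 69/8; x1: 2/(1/3) = 6.
Smallest ratio is 6 in the row of x1, so x1 leaves.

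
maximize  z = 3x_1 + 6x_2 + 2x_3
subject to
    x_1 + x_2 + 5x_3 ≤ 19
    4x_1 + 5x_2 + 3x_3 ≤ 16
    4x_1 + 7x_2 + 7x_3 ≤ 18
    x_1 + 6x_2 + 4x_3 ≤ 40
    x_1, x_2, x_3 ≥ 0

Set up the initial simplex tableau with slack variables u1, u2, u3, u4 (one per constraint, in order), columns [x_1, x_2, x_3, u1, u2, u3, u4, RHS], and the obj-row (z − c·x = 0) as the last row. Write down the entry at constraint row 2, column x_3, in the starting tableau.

3

Constraint 2 has coefficient 3 on x_3.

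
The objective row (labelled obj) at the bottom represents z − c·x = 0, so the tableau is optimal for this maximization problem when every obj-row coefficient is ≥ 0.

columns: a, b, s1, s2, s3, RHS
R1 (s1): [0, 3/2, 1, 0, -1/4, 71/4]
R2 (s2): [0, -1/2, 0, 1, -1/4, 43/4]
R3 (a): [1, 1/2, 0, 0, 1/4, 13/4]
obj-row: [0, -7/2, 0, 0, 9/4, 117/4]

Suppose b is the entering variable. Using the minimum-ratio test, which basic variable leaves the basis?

Column b entries and ratios — s1: (71/4)/(3/2) = 71/6; s2: -1/2 ≤ 0, skip; a: (13/4)/(1/2) = 13/2.
Smallest ratio is 13/2 in the row of a, so a leaves.

a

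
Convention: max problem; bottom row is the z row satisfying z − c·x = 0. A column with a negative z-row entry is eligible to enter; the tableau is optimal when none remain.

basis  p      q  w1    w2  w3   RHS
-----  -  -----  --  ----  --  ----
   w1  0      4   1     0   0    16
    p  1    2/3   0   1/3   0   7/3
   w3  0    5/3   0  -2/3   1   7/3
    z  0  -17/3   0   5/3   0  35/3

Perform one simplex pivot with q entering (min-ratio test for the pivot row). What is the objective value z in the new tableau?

Ratio test on column q — row 1: 16/4 = 4; row 2: (7/3)/(2/3) = 7/2; row 3: (7/3)/(5/3) = 7/5. Minimum is 7/5 at row 3 (w3 leaves); pivot element 5/3.
Pivot on row 3; the z-row RHS becomes 35/3 − (-17/3)·(7/5) = 98/5.

98/5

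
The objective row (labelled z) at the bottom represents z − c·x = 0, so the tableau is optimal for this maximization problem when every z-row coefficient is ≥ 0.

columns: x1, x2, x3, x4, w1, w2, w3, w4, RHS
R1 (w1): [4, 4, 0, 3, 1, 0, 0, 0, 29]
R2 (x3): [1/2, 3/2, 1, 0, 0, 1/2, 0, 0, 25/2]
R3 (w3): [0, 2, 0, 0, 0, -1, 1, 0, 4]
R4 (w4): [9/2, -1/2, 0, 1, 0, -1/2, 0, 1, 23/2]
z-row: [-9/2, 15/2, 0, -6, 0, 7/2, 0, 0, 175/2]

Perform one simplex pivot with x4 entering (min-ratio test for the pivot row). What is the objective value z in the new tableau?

291/2

Ratio test on column x4 — row 1: 29/3 = 29/3; row 2: entry 0 ≤ 0; row 3: entry 0 ≤ 0; row 4: (23/2)/1 = 23/2. Minimum is 29/3 at row 1 (w1 leaves); pivot element 3.
Pivot on row 1; the z-row RHS becomes 175/2 − (-6)·(29/3) = 291/2.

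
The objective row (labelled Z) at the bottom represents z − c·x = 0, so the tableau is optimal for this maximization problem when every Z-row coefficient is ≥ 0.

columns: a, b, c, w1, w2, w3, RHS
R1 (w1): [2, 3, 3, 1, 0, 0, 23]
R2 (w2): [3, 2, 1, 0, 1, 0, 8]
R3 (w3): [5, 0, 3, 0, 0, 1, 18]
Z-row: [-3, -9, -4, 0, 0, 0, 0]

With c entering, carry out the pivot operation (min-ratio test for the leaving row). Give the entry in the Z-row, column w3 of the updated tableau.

4/3

Ratio test on column c — row 1: 23/3 = 23/3; row 2: 8/1 = 8; row 3: 18/3 = 6. Minimum is 6 at row 3 (w3 leaves); pivot element 3.
Divide row 3 by 3; eliminate column c from the other rows.
Z-row update in column w3: 0 − (-4)·(1/3) = 4/3.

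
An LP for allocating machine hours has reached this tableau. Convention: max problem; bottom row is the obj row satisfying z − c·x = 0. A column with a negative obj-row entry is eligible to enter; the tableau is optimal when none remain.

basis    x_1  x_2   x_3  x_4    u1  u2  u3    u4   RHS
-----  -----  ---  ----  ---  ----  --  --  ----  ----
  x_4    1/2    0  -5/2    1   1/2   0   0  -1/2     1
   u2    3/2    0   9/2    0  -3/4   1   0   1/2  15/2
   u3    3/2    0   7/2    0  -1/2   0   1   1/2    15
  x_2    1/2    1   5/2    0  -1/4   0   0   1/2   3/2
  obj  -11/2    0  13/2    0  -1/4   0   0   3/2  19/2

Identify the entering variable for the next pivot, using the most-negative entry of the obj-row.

Negative obj-row entries: x_1: -11/2, u1: -1/4.
The most negative is -11/2 in column x_1, so x_1 enters.

x_1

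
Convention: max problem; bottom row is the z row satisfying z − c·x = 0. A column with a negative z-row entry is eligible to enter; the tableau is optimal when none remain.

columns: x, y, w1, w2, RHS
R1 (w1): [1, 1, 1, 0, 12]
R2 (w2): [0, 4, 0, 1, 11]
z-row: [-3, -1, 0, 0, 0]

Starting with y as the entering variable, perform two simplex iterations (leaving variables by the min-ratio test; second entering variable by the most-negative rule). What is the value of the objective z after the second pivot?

Ratio test on column y — row 1: 12/1 = 12; row 2: 11/4 = 11/4. Minimum is 11/4 at row 2 (w2 leaves); pivot element 4.
Pivot on row 2; the z-row RHS becomes 0 − (-1)·(11/4) = 11/4.
Next entering variable (most negative z-row entry -3): x.
Ratio test on column x — row 1: (37/4)/1 = 37/4; row 2: entry 0 ≤ 0. Minimum is 37/4 at row 1 (w1 leaves); pivot element 1.
After the second pivot the z-row RHS is 11/4 − (-3)·(37/4) = 61/2.

61/2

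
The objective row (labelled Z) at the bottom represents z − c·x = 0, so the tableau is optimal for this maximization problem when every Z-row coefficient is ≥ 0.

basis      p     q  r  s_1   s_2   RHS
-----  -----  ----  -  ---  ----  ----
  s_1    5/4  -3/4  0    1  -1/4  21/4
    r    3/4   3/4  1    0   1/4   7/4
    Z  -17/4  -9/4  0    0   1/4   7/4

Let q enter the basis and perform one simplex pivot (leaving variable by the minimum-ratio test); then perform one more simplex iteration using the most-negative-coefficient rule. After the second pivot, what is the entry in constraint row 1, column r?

-5/3

Ratio test on column q — row 1: entry -3/4 ≤ 0; row 2: (7/4)/(3/4) = 7/3. Minimum is 7/3 at row 2 (r leaves); pivot element 3/4.
Divide row 2 by 3/4; eliminate column q from the other rows.
Second iteration: most negative Z-row entry is -2 in column p, so p enters.
Ratio test on column p — row 1: 7/2 = 7/2; row 2: (7/3)/1 = 7/3. Minimum is 7/3 at row 2 (q leaves); pivot element 1.
Divide row 2 by 1; eliminate column p from the other rows.
After both pivots, the entry at constraint row 1, column r is -5/3.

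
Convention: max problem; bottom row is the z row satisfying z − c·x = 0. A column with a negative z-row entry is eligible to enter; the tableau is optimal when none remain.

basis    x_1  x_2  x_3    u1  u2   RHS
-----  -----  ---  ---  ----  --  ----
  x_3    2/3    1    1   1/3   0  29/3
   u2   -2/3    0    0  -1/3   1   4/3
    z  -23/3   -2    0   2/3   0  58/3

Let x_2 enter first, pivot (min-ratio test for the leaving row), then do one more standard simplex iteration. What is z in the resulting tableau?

Ratio test on column x_2 — row 1: (29/3)/1 = 29/3; row 2: entry 0 ≤ 0. Minimum is 29/3 at row 1 (x_3 leaves); pivot element 1.
Pivot on row 1; the z-row RHS becomes 58/3 − (-2)·(29/3) = 116/3.
Next entering variable (most negative z-row entry -19/3): x_1.
Ratio test on column x_1 — row 1: (29/3)/(2/3) = 29/2; row 2: entry -2/3 ≤ 0. Minimum is 29/2 at row 1 (x_2 leaves); pivot element 2/3.
After the second pivot the z-row RHS is 116/3 − (-19/3)·(29/2) = 261/2.

261/2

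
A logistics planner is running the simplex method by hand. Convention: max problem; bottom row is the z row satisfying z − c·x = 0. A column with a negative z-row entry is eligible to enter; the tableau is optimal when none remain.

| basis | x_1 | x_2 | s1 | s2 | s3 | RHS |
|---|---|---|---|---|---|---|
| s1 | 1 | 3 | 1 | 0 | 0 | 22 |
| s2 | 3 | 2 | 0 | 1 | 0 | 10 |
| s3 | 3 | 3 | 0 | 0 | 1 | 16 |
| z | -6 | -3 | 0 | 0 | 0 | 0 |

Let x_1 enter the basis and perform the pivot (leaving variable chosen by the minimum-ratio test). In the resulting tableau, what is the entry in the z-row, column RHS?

Ratio test on column x_1 — row 1: 22/1 = 22; row 2: 10/3 = 10/3; row 3: 16/3 = 16/3. Minimum is 10/3 at row 2 (s2 leaves); pivot element 3.
Divide row 2 by 3; eliminate column x_1 from the other rows.
z-row update in column RHS: 0 − (-6)·(10/3) = 20.

20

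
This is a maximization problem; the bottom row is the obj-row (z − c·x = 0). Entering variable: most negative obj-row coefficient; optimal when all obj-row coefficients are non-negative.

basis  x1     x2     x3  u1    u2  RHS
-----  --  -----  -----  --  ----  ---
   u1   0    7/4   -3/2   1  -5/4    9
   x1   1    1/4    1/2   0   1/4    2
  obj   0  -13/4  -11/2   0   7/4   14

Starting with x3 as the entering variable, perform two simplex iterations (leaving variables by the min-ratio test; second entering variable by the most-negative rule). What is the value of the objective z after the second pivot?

Ratio test on column x3 — row 1: entry -3/2 ≤ 0; row 2: 2/(1/2) = 4. Minimum is 4 at row 2 (x1 leaves); pivot element 1/2.
Pivot on row 2; the obj-row RHS becomes 14 − (-11/2)·4 = 36.
Next entering variable (most negative obj-row entry -1/2): x2.
Ratio test on column x2 — row 1: 15/(5/2) = 6; row 2: 4/(1/2) = 8. Minimum is 6 at row 1 (u1 leaves); pivot element 5/2.
After the second pivot the obj-row RHS is 36 − (-1/2)·6 = 39.

39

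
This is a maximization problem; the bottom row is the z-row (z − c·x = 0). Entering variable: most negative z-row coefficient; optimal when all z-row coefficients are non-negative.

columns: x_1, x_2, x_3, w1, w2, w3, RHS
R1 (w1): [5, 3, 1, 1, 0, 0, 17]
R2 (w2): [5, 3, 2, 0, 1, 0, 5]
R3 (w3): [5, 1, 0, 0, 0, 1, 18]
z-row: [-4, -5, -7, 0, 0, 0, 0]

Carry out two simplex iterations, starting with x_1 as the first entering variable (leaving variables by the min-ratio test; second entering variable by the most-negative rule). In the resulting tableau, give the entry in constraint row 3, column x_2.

Ratio test on column x_1 — row 1: 17/5 = 17/5; row 2: 5/5 = 1; row 3: 18/5 = 18/5. Minimum is 1 at row 2 (w2 leaves); pivot element 5.
Divide row 2 by 5; eliminate column x_1 from the other rows.
Second iteration: most negative z-row entry is -27/5 in column x_3, so x_3 enters.
Ratio test on column x_3 — row 1: entry -1 ≤ 0; row 2: 1/(2/5) = 5/2; row 3: entry -2 ≤ 0. Minimum is 5/2 at row 2 (x_1 leaves); pivot element 2/5.
Divide row 2 by 2/5; eliminate column x_3 from the other rows.
After both pivots, the entry at constraint row 3, column x_2 is 1.

1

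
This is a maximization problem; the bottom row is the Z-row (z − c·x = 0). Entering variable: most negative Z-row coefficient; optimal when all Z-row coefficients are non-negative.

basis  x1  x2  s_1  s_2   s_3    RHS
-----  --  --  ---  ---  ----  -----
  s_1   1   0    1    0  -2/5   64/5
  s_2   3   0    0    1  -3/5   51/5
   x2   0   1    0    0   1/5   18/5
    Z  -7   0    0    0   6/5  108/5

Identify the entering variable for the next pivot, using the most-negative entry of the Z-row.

x1

Negative Z-row entries: x1: -7.
The most negative is -7 in column x1, so x1 enters.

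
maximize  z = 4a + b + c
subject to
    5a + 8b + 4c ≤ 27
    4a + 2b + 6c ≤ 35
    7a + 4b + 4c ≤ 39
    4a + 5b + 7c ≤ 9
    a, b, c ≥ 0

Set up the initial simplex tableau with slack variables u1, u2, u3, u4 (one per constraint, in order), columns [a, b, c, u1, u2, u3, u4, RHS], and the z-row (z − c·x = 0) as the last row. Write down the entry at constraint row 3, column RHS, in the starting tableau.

39

The RHS of constraint 3 is b_3 = 39.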